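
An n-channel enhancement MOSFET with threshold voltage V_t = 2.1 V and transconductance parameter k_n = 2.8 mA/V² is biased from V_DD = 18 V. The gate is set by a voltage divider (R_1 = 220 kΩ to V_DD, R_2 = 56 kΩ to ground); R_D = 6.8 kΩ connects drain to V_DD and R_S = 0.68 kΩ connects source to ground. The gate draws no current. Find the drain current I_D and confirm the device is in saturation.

I_D ≈ 1 mA

V_G = V_DD·R_2/(R_1+R_2) = 18×56/276 = 3.65 V.
Assume saturation: I_D = (k_n/2)(V_GS − V_t)² with V_GS = V_G − I_D·R_S = 3.65 − 0.68·I_D.
Substituting gives 0.647·I_D² − 3.96·I_D + 3.37 = 0, with roots I_D = 1.02 or 5.09 mA.
The root I_D = 5.09 mA gives V_GS = 0.194 V ≤ V_t, so take I_D = 1.02 mA.
Then V_GS = 2.96 V and V_DS = V_DD − I_D(R_D+R_S) = 18 − 1.02×7.48 = 10.3 V.
Saturation requires V_DS ≥ V_GS − V_t = 0.855 V; 10.3 ≥ 0.855 ✓.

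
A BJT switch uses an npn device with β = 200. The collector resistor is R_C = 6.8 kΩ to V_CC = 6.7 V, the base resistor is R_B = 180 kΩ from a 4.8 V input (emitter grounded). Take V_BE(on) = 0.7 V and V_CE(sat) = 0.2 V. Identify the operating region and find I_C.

Assume active: I_B = (4.8 − 0.7)/180 = 0.0228 mA, giving I_C = β·I_B = 4.56 mA.
But then V_CE = 6.7 − 4.56×6.8 = -24.3 V < V_CE(sat) = 0.2 V — impossible in the active region.
So the transistor is saturated. With V_CE = 0.2 V, I_C = (V_CC − 0.2)/R_C = 6.5/6.8 = 0.956 mA.
Check: β·I_B = 4.56 mA > I_C = 0.956 mA, confirming saturation.

saturation; I_C ≈ 0.96 mA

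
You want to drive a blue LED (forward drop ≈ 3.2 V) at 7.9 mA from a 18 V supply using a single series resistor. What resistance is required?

R ≈ 1.9 kΩ

The resistor drops V_S − V_D = 18 − 3.2 = 14.8 V at 7.9 mA.
R = 14.8 V / 7.9 mA = 1.87 kΩ.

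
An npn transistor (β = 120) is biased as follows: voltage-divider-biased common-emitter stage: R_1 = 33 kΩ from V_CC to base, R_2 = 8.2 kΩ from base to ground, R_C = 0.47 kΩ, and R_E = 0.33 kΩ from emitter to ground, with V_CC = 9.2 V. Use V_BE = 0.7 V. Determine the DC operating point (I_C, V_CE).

I_C ≈ 2.9 mA, V_CE ≈ 6.9 V

Thevenize the base divider: V_Th = V_CC·R_2/(R_1+R_2) = 9.2×8.2/41.2 = 1.83 V, R_Th = R_1‖R_2 = 6.57 kΩ.
Base-emitter loop: V_Th = I_B·R_Th + V_BE + (β+1)I_B·R_E, so I_B = (1.83 − 0.7) / (6.57 + 121×0.33) = 0.0243 mA.
I_C = β·I_B = 120×0.0243 = 2.92 mA, and I_E = (β+1)I_B = 2.94 mA.
V_CE = V_CC − I_C·R_C − I_E·R_E = 9.2 − 2.92×0.47 − 2.94×0.33 = 6.86 V.
V_CE = 6.86 V > 0.2 V confirms active-region operation.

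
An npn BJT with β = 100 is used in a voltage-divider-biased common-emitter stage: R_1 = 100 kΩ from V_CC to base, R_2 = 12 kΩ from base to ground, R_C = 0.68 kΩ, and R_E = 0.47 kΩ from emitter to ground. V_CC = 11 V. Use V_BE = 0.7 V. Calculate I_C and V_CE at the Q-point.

Thevenize the base divider: V_Th = V_CC·R_2/(R_1+R_2) = 11×12/112 = 1.18 V, R_Th = R_1‖R_2 = 10.7 kΩ.
Base-emitter loop: V_Th = I_B·R_Th + V_BE + (β+1)I_B·R_E, so I_B = (1.18 − 0.7) / (10.7 + 101×0.47) = 0.00823 mA.
I_C = β·I_B = 100×0.00823 = 0.823 mA, and I_E = (β+1)I_B = 0.831 mA.
V_CE = V_CC − I_C·R_C − I_E·R_E = 11 − 0.823×0.68 − 0.831×0.47 = 10.1 V.
V_CE = 10.1 V > 0.2 V confirms active-region operation.

I_C ≈ 0.82 mA, V_CE ≈ 10 V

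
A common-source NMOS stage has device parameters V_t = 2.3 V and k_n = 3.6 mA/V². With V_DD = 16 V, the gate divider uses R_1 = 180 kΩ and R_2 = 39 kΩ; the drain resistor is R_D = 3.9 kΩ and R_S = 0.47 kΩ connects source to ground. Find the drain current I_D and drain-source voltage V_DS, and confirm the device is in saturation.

I_D ≈ 0.3 mA, V_DS ≈ 15 V

V_G = V_DD·R_2/(R_1+R_2) = 16×39/219 = 2.85 V.
Assume saturation: I_D = (k_n/2)(V_GS − V_t)² with V_GS = V_G − I_D·R_S = 2.85 − 0.47·I_D.
Substituting gives 0.398·I_D² − 1.93·I_D + 0.543 = 0, with roots I_D = 0.3 or 4.55 mA.
The root I_D = 4.55 mA gives V_GS = 0.71 V ≤ V_t, so take I_D = 0.3 mA.
Then V_GS = 2.71 V and V_DS = V_DD − I_D(R_D+R_S) = 16 − 0.3×4.37 = 14.7 V.
Saturation requires V_DS ≥ V_GS − V_t = 0.408 V; 14.7 ≥ 0.408 ✓.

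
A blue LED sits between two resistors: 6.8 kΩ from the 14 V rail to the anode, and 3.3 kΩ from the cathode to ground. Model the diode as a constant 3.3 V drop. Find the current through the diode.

I ≈ 1.1 mA

The two resistors are in series with the diode, so KVL gives 14 = I·6.8 + 3.3 + I·3.3.
I = (14 − 3.3) / (6.8 + 3.3) kΩ = 10.7 / 10.1 = 1.06 mA.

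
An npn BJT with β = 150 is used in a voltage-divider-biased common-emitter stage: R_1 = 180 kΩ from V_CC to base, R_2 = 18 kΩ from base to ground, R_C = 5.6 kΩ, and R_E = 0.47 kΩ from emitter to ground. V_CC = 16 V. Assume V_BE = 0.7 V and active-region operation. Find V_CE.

V_CE ≈ 8.1 V

Thevenize the base divider: V_Th = V_CC·R_2/(R_1+R_2) = 16×18/198 = 1.45 V, R_Th = R_1‖R_2 = 16.4 kΩ.
Base-emitter loop: V_Th = I_B·R_Th + V_BE + (β+1)I_B·R_E, so I_B = (1.45 − 0.7) / (16.4 + 151×0.47) = 0.00864 mA.
I_C = β·I_B = 150×0.00864 = 1.3 mA, and I_E = (β+1)I_B = 1.3 mA.
V_CE = V_CC − I_C·R_C − I_E·R_E = 16 − 1.3×5.6 − 1.3×0.47 = 8.13 V.
V_CE = 8.13 V > 0.2 V confirms active-region operation.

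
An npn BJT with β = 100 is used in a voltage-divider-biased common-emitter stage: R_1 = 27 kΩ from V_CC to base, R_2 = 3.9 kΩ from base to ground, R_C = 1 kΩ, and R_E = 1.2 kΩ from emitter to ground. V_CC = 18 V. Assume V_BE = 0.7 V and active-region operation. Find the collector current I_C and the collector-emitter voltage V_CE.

I_C ≈ 1.3 mA, V_CE ≈ 15 V

Thevenize the base divider: V_Th = V_CC·R_2/(R_1+R_2) = 18×3.9/30.9 = 2.27 V, R_Th = R_1‖R_2 = 3.41 kΩ.
Base-emitter loop: V_Th = I_B·R_Th + V_BE + (β+1)I_B·R_E, so I_B = (2.27 − 0.7) / (3.41 + 101×1.2) = 0.0126 mA.
I_C = β·I_B = 100×0.0126 = 1.26 mA, and I_E = (β+1)I_B = 1.27 mA.
V_CE = V_CC − I_C·R_C − I_E·R_E = 18 − 1.26×1 − 1.27×1.2 = 15.2 V.
V_CE = 15.2 V > 0.2 V confirms active-region operation.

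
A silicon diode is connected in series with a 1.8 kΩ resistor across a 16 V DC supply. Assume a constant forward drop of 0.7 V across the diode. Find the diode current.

I ≈ 8.5 mA

KVL around the loop: 16 = V_D + I·R = 0.7 + I × 1.8 kΩ.
So I = (16 − 0.7) / 1.8 kΩ = 15.3 / 1.8 = 8.5 mA.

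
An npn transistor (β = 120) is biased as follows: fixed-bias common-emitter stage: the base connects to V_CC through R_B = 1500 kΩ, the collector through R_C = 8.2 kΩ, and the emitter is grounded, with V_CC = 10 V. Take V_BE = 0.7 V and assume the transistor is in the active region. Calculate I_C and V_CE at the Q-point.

I_C ≈ 0.74 mA, V_CE ≈ 3.9 V

Base loop: V_CC = I_B·R_B + V_BE, so I_B = (10 − 0.7)/1500 kΩ = 0.0062 mA.
In the active region I_C = β·I_B = 120 × 0.0062 = 0.744 mA.
Collector loop: V_CE = V_CC − I_C·R_C = 10 − 0.744×8.2 = 3.9 V.
Since V_CE = 3.9 V > V_CE(sat) ≈ 0.2 V, the transistor is in the active region as assumed.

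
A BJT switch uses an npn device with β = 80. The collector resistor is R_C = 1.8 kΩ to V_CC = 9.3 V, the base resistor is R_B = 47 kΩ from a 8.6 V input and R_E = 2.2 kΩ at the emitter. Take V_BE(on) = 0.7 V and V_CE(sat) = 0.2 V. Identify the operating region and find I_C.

Assume active: I_B = (8.6 − 0.7)/(47 + 81×2.2) = 0.0351 mA, I_C = β·I_B = 2.81 mA.
Then V_CE = 9.3 − 2.81×1.8 − 2.84×2.2 = -2 V < 0.2 V — the active assumption fails.
Re-solve with V_CE = 0.2 V. KCL at the emitter: V_E/R_E = (V_BB−0.7−V_E)/R_B + (V_CC−0.2−V_E)/R_C, giving V_E = 5.06 V.
I_C = (V_CC − 0.2 − V_E)/R_C = (9.1 − 5.06)/1.8 = 2.24 mA.
Check: I_B = (7.9 − 5.06)/47 = 0.0603 mA, and β·I_B = 4.83 mA > I_C, confirming saturation.

saturation; I_C ≈ 2.2 mA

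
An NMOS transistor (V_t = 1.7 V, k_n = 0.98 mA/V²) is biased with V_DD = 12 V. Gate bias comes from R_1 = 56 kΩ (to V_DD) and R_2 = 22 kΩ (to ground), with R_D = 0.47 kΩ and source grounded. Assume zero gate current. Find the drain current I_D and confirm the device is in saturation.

I_D ≈ 1.4 mA

V_G = V_DD·R_2/(R_1+R_2) = 12×22/78 = 3.38 V. With the source grounded, V_GS = V_G = 3.38 V.
Assume saturation: I_D = (k_n/2)(V_GS − V_t)² = (0.98/2)×(3.38 − 1.7)² = 0.49×1.68² = 1.39 mA.
V_DS = V_DD − I_D·R_D = 12 − 1.39×0.47 = 11.3 V.
Saturation requires V_DS ≥ V_GS − V_t = 1.68 V; 11.3 ≥ 1.68 ✓.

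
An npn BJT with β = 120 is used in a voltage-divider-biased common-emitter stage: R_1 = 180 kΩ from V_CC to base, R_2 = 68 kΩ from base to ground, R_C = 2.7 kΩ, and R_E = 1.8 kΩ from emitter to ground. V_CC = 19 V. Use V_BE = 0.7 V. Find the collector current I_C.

Thevenize the base divider: V_Th = V_CC·R_2/(R_1+R_2) = 19×68/248 = 5.21 V, R_Th = R_1‖R_2 = 49.4 kΩ.
Base-emitter loop: V_Th = I_B·R_Th + V_BE + (β+1)I_B·R_E, so I_B = (5.21 − 0.7) / (49.4 + 121×1.8) = 0.0169 mA.
I_C = β·I_B = 120×0.0169 = 2.03 mA, and I_E = (β+1)I_B = 2.04 mA.
V_CE = V_CC − I_C·R_C − I_E·R_E = 19 − 2.03×2.7 − 2.04×1.8 = 9.85 V.
V_CE = 9.85 V > 0.2 V confirms active-region operation.

I_C ≈ 2 mA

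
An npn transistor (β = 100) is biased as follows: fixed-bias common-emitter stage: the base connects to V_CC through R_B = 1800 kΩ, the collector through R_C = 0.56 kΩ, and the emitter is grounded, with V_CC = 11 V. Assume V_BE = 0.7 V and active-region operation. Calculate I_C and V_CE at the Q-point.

Base loop: V_CC = I_B·R_B + V_BE, so I_B = (11 − 0.7)/1800 kΩ = 0.00572 mA.
In the active region I_C = β·I_B = 100 × 0.00572 = 0.572 mA.
Collector loop: V_CE = V_CC − I_C·R_C = 11 − 0.572×0.56 = 10.7 V.
Since V_CE = 10.7 V > V_CE(sat) ≈ 0.2 V, the transistor is in the active region as assumed.

I_C ≈ 0.57 mA, V_CE ≈ 11 V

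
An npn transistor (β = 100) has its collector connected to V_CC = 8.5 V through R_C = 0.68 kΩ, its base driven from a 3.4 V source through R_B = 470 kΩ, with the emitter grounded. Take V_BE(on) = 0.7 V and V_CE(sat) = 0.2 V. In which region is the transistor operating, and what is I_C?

Assume active. Base-emitter loop: I_B = (V_BB − V_BE)/R_B = (3.4 − 0.7)/470 = 0.00574 mA.
I_C = β·I_B = 100×0.00574 = 0.574 mA.
V_CE = V_CC − I_C·R_C = 8.5 − 0.574×0.68 = 8.11 V > V_CE(sat), so the active-region assumption holds.

active; I_C ≈ 0.57 mA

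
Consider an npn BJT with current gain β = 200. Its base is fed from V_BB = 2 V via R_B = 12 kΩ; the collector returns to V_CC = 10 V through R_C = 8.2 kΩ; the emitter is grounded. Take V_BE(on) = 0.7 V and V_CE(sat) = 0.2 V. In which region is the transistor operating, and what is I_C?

saturation; I_C ≈ 1.2 mA

Assume active: I_B = (2 − 0.7)/12 = 0.108 mA, giving I_C = β·I_B = 21.7 mA.
But then V_CE = 10 − 21.7×8.2 = -168 V < V_CE(sat) = 0.2 V — impossible in the active region.
So the transistor is saturated. With V_CE = 0.2 V, I_C = (V_CC − 0.2)/R_C = 9.8/8.2 = 1.2 mA.
Check: β·I_B = 21.7 mA > I_C = 1.2 mA, confirming saturation.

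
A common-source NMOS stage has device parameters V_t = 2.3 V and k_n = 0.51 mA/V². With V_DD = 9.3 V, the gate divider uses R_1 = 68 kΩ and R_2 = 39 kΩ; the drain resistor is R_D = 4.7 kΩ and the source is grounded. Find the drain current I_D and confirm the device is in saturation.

V_G = V_DD·R_2/(R_1+R_2) = 9.3×39/107 = 3.39 V. With the source grounded, V_GS = V_G = 3.39 V.
Assume saturation: I_D = (k_n/2)(V_GS − V_t)² = (0.51/2)×(3.39 − 2.3)² = 0.255×1.09² = 0.303 mA.
V_DS = V_DD − I_D·R_D = 9.3 − 0.303×4.7 = 7.88 V.
Saturation requires V_DS ≥ V_GS − V_t = 1.09 V; 7.88 ≥ 1.09 ✓.

I_D ≈ 0.3 mA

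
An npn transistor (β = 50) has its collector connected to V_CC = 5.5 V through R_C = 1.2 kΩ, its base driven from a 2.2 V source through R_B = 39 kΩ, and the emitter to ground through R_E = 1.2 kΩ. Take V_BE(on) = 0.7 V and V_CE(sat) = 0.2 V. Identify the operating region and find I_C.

Assume active. Base-emitter loop: I_B = (V_BB − V_BE)/(R_B + (β+1)R_E) = (2.2 − 0.7)/(39 + 51×1.2) = 0.015 mA.
I_C = β·I_B = 50×0.015 = 0.749 mA.
V_CE = V_CC − I_C·R_C − I_E·R_E = 5.5 − 0.749×1.2 − 0.763×1.2 = 3.69 V > V_CE(sat), so the active-region assumption holds.

active; I_C ≈ 0.75 mA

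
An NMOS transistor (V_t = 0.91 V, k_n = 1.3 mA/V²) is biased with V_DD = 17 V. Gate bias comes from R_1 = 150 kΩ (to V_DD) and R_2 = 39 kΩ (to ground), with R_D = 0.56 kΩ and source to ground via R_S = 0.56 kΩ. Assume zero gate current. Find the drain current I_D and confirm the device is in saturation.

I_D ≈ 1.7 mA

V_G = V_DD·R_2/(R_1+R_2) = 17×39/189 = 3.51 V.
Assume saturation: I_D = (k_n/2)(V_GS − V_t)² with V_GS = V_G − I_D·R_S = 3.51 − 0.56·I_D.
Substituting gives 0.204·I_D² − 2.89·I_D + 4.39 = 0, with roots I_D = 1.73 or 12.5 mA.
The root I_D = 12.5 mA gives V_GS = -3.47 V ≤ V_t, so take I_D = 1.73 mA.
Then V_GS = 2.54 V and V_DS = V_DD − I_D(R_D+R_S) = 17 − 1.73×1.12 = 15.1 V.
Saturation requires V_DS ≥ V_GS − V_t = 1.63 V; 15.1 ≥ 1.63 ✓.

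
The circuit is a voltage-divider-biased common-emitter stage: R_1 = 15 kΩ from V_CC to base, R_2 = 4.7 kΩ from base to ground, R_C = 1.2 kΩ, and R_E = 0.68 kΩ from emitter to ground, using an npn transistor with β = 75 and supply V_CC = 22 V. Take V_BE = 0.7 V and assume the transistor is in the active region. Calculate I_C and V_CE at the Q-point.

I_C ≈ 6.2 mA, V_CE ≈ 10 V

Thevenize the base divider: V_Th = V_CC·R_2/(R_1+R_2) = 22×4.7/19.7 = 5.25 V, R_Th = R_1‖R_2 = 3.58 kΩ.
Base-emitter loop: V_Th = I_B·R_Th + V_BE + (β+1)I_B·R_E, so I_B = (5.25 − 0.7) / (3.58 + 76×0.68) = 0.0823 mA.
I_C = β·I_B = 75×0.0823 = 6.17 mA, and I_E = (β+1)I_B = 6.26 mA.
V_CE = V_CC − I_C·R_C − I_E·R_E = 22 − 6.17×1.2 − 6.26×0.68 = 10.3 V.
V_CE = 10.3 V > 0.2 V confirms active-region operation.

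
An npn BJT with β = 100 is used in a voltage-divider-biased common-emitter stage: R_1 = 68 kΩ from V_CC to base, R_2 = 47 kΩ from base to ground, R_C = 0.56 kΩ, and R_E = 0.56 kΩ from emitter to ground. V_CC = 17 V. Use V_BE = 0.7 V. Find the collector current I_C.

I_C ≈ 7.4 mA

Thevenize the base divider: V_Th = V_CC·R_2/(R_1+R_2) = 17×47/115 = 6.95 V, R_Th = R_1‖R_2 = 27.8 kΩ.
Base-emitter loop: V_Th = I_B·R_Th + V_BE + (β+1)I_B·R_E, so I_B = (6.95 − 0.7) / (27.8 + 101×0.56) = 0.0741 mA.
I_C = β·I_B = 100×0.0741 = 7.41 mA, and I_E = (β+1)I_B = 7.48 mA.
V_CE = V_CC − I_C·R_C − I_E·R_E = 17 − 7.41×0.56 − 7.48×0.56 = 8.66 V.
V_CE = 8.66 V > 0.2 V confirms active-region operation.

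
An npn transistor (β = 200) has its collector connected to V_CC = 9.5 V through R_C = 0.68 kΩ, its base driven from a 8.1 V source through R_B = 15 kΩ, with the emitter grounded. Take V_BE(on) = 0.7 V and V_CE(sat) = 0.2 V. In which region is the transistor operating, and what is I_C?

Assume active: I_B = (8.1 − 0.7)/15 = 0.493 mA, giving I_C = β·I_B = 98.7 mA.
But then V_CE = 9.5 − 98.7×0.68 = -57.6 V < V_CE(sat) = 0.2 V — impossible in the active region.
So the transistor is saturated. With V_CE = 0.2 V, I_C = (V_CC − 0.2)/R_C = 9.3/0.68 = 13.7 mA.
Check: β·I_B = 98.7 mA > I_C = 13.7 mA, confirming saturation.

saturation; I_C ≈ 14 mA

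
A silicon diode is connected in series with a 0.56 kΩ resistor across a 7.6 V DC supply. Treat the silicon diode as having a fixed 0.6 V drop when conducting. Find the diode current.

KVL around the loop: 7.6 = V_D + I·R = 0.6 + I × 0.56 kΩ.
So I = (7.6 − 0.6) / 0.56 kΩ = 7 / 0.56 = 12.5 mA.

I ≈ 12 mA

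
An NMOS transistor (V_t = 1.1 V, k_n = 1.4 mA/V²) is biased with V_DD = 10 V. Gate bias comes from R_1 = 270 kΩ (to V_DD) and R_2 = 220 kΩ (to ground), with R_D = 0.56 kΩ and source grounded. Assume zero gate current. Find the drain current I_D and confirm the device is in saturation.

I_D ≈ 8 mA

V_G = V_DD·R_2/(R_1+R_2) = 10×220/490 = 4.49 V. With the source grounded, V_GS = V_G = 4.49 V.
Assume saturation: I_D = (k_n/2)(V_GS − V_t)² = (1.4/2)×(4.49 − 1.1)² = 0.7×3.39² = 8.04 mA.
V_DS = V_DD − I_D·R_D = 10 − 8.04×0.56 = 5.5 V.
Saturation requires V_DS ≥ V_GS − V_t = 3.39 V; 5.5 ≥ 3.39 ✓.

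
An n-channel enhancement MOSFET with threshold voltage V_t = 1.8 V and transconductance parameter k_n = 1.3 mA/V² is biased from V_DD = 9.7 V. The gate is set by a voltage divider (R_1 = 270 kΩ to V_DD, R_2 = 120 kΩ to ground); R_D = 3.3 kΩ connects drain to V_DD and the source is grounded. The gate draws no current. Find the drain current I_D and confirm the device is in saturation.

I_D ≈ 0.91 mA

V_G = V_DD·R_2/(R_1+R_2) = 9.7×120/390 = 2.98 V. With the source grounded, V_GS = V_G = 2.98 V.
Assume saturation: I_D = (k_n/2)(V_GS − V_t)² = (1.3/2)×(2.98 − 1.8)² = 0.65×1.18² = 0.912 mA.
V_DS = V_DD − I_D·R_D = 9.7 − 0.912×3.3 = 6.69 V.
Saturation requires V_DS ≥ V_GS − V_t = 1.18 V; 6.69 ≥ 1.18 ✓.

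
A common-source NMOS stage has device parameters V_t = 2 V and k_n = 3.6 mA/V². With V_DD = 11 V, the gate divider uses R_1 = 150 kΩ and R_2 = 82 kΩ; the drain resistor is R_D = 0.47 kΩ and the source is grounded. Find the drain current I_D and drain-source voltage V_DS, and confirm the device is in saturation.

V_G = V_DD·R_2/(R_1+R_2) = 11×82/232 = 3.89 V. With the source grounded, V_GS = V_G = 3.89 V.
Assume saturation: I_D = (k_n/2)(V_GS − V_t)² = (3.6/2)×(3.89 − 2)² = 1.8×1.89² = 6.42 mA.
V_DS = V_DD − I_D·R_D = 11 − 6.42×0.47 = 7.98 V.
Saturation requires V_DS ≥ V_GS − V_t = 1.89 V; 7.98 ≥ 1.89 ✓.

I_D ≈ 6.4 mA, V_DS ≈ 8 V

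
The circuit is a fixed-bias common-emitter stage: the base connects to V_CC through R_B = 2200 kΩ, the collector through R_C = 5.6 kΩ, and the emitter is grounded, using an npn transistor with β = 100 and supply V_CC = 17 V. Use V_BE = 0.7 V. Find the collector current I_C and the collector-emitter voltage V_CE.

Base loop: V_CC = I_B·R_B + V_BE, so I_B = (17 − 0.7)/2200 kΩ = 0.00741 mA.
In the active region I_C = β·I_B = 100 × 0.00741 = 0.741 mA.
Collector loop: V_CE = V_CC − I_C·R_C = 17 − 0.741×5.6 = 12.9 V.
Since V_CE = 12.9 V > V_CE(sat) ≈ 0.2 V, the transistor is in the active region as assumed.

I_C ≈ 0.74 mA, V_CE ≈ 13 V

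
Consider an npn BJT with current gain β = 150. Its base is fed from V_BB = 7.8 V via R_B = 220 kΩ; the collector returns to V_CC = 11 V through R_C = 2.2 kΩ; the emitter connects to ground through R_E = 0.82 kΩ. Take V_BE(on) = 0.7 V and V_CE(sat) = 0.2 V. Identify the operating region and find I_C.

active; I_C ≈ 3.1 mA

Assume active. Base-emitter loop: I_B = (V_BB − V_BE)/(R_B + (β+1)R_E) = (7.8 − 0.7)/(220 + 151×0.82) = 0.0207 mA.
I_C = β·I_B = 150×0.0207 = 3.1 mA.
V_CE = V_CC − I_C·R_C − I_E·R_E = 11 − 3.1×2.2 − 3.12×0.82 = 1.63 V > V_CE(sat), so the active-region assumption holds.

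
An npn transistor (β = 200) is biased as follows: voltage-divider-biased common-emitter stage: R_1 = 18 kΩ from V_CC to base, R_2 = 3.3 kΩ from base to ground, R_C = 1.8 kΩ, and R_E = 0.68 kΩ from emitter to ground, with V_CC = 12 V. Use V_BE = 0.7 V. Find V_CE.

Thevenize the base divider: V_Th = V_CC·R_2/(R_1+R_2) = 12×3.3/21.3 = 1.86 V, R_Th = R_1‖R_2 = 2.79 kΩ.
Base-emitter loop: V_Th = I_B·R_Th + V_BE + (β+1)I_B·R_E, so I_B = (1.86 − 0.7) / (2.79 + 201×0.68) = 0.00831 mA.
I_C = β·I_B = 200×0.00831 = 1.66 mA, and I_E = (β+1)I_B = 1.67 mA.
V_CE = V_CC − I_C·R_C − I_E·R_E = 12 − 1.66×1.8 − 1.67×0.68 = 7.87 V.
V_CE = 7.87 V > 0.2 V confirms active-region operation.

V_CE ≈ 7.9 V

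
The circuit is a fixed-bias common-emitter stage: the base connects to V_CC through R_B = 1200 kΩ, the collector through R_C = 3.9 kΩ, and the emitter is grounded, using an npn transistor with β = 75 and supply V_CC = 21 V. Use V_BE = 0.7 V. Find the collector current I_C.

Base loop: V_CC = I_B·R_B + V_BE, so I_B = (21 − 0.7)/1200 kΩ = 0.0169 mA.
In the active region I_C = β·I_B = 75 × 0.0169 = 1.27 mA.
Collector loop: V_CE = V_CC − I_C·R_C = 21 − 1.27×3.9 = 16.1 V.
Since V_CE = 16.1 V > V_CE(sat) ≈ 0.2 V, the transistor is in the active region as assumed.

I_C ≈ 1.3 mA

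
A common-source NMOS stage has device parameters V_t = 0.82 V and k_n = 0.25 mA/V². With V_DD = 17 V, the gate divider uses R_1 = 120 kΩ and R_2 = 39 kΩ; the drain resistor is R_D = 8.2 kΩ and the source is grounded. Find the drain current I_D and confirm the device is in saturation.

I_D ≈ 1.4 mA

V_G = V_DD·R_2/(R_1+R_2) = 17×39/159 = 4.17 V. With the source grounded, V_GS = V_G = 4.17 V.
Assume saturation: I_D = (k_n/2)(V_GS − V_t)² = (0.25/2)×(4.17 − 0.82)² = 0.125×3.35² = 1.4 mA.
V_DS = V_DD − I_D·R_D = 17 − 1.4×8.2 = 5.5 V.
Saturation requires V_DS ≥ V_GS − V_t = 3.35 V; 5.5 ≥ 3.35 ✓.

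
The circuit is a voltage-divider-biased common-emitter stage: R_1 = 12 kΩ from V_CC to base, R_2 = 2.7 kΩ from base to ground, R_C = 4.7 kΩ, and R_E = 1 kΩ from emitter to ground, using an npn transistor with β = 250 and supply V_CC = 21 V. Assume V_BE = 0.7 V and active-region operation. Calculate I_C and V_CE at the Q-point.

I_C ≈ 3.1 mA, V_CE ≈ 3.2 V

Thevenize the base divider: V_Th = V_CC·R_2/(R_1+R_2) = 21×2.7/14.7 = 3.86 V, R_Th = R_1‖R_2 = 2.2 kΩ.
Base-emitter loop: V_Th = I_B·R_Th + V_BE + (β+1)I_B·R_E, so I_B = (3.86 − 0.7) / (2.2 + 251×1) = 0.0125 mA.
I_C = β·I_B = 250×0.0125 = 3.12 mA, and I_E = (β+1)I_B = 3.13 mA.
V_CE = V_CC − I_C·R_C − I_E·R_E = 21 − 3.12×4.7 − 3.13×1 = 3.22 V.
V_CE = 3.22 V > 0.2 V confirms active-region operation.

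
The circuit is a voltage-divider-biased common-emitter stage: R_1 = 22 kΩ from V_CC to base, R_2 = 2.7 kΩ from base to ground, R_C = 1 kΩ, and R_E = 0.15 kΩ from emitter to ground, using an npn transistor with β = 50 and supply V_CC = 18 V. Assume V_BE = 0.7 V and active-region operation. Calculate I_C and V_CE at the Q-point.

I_C ≈ 6.3 mA, V_CE ≈ 11 V

Thevenize the base divider: V_Th = V_CC·R_2/(R_1+R_2) = 18×2.7/24.7 = 1.97 V, R_Th = R_1‖R_2 = 2.4 kΩ.
Base-emitter loop: V_Th = I_B·R_Th + V_BE + (β+1)I_B·R_E, so I_B = (1.97 − 0.7) / (2.4 + 51×0.15) = 0.126 mA.
I_C = β·I_B = 50×0.126 = 6.3 mA, and I_E = (β+1)I_B = 6.43 mA.
V_CE = V_CC − I_C·R_C − I_E·R_E = 18 − 6.3×1 − 6.43×0.15 = 10.7 V.
V_CE = 10.7 V > 0.2 V confirms active-region operation.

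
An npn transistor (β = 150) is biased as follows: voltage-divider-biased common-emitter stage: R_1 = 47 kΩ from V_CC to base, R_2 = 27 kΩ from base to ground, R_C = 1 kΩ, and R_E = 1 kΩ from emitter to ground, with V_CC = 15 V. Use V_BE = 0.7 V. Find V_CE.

V_CE ≈ 6.5 V

Thevenize the base divider: V_Th = V_CC·R_2/(R_1+R_2) = 15×27/74 = 5.47 V, R_Th = R_1‖R_2 = 17.1 kΩ.
Base-emitter loop: V_Th = I_B·R_Th + V_BE + (β+1)I_B·R_E, so I_B = (5.47 − 0.7) / (17.1 + 151×1) = 0.0284 mA.
I_C = β·I_B = 150×0.0284 = 4.26 mA, and I_E = (β+1)I_B = 4.29 mA.
V_CE = V_CC − I_C·R_C − I_E·R_E = 15 − 4.26×1 − 4.29×1 = 6.46 V.
V_CE = 6.46 V > 0.2 V confirms active-region operation.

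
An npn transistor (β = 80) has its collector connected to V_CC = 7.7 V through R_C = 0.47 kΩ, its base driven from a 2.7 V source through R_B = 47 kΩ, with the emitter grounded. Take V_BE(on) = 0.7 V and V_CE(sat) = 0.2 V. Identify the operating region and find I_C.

Assume active. Base-emitter loop: I_B = (V_BB − V_BE)/R_B = (2.7 − 0.7)/47 = 0.0426 mA.
I_C = β·I_B = 80×0.0426 = 3.4 mA.
V_CE = V_CC − I_C·R_C = 7.7 − 3.4×0.47 = 6.1 V > V_CE(sat), so the active-region assumption holds.

active; I_C ≈ 3.4 mA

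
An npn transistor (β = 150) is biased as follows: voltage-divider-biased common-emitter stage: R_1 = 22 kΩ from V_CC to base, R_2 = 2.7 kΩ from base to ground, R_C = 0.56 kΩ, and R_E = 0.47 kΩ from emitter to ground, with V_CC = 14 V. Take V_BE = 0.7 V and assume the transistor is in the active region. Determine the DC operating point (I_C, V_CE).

I_C ≈ 1.7 mA, V_CE ≈ 12 V

Thevenize the base divider: V_Th = V_CC·R_2/(R_1+R_2) = 14×2.7/24.7 = 1.53 V, R_Th = R_1‖R_2 = 2.4 kΩ.
Base-emitter loop: V_Th = I_B·R_Th + V_BE + (β+1)I_B·R_E, so I_B = (1.53 − 0.7) / (2.4 + 151×0.47) = 0.0113 mA.
I_C = β·I_B = 150×0.0113 = 1.7 mA, and I_E = (β+1)I_B = 1.71 mA.
V_CE = V_CC − I_C·R_C − I_E·R_E = 14 − 1.7×0.56 − 1.71×0.47 = 12.2 V.
V_CE = 12.2 V > 0.2 V confirms active-region operation.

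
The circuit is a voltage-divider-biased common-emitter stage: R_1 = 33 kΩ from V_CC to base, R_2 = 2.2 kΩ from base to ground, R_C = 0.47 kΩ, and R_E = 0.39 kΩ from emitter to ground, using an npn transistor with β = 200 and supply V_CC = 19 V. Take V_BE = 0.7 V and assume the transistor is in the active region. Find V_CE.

Thevenize the base divider: V_Th = V_CC·R_2/(R_1+R_2) = 19×2.2/35.2 = 1.19 V, R_Th = R_1‖R_2 = 2.06 kΩ.
Base-emitter loop: V_Th = I_B·R_Th + V_BE + (β+1)I_B·R_E, so I_B = (1.19 − 0.7) / (2.06 + 201×0.39) = 0.00606 mA.
I_C = β·I_B = 200×0.00606 = 1.21 mA, and I_E = (β+1)I_B = 1.22 mA.
V_CE = V_CC − I_C·R_C − I_E·R_E = 19 − 1.21×0.47 − 1.22×0.39 = 18 V.
V_CE = 18 V > 0.2 V confirms active-region operation.

V_CE ≈ 18 V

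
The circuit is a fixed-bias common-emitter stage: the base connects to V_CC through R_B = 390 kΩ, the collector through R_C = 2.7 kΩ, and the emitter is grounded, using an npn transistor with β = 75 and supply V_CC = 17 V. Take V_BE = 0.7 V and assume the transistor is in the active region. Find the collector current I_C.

Base loop: V_CC = I_B·R_B + V_BE, so I_B = (17 − 0.7)/390 kΩ = 0.0418 mA.
In the active region I_C = β·I_B = 75 × 0.0418 = 3.13 mA.
Collector loop: V_CE = V_CC − I_C·R_C = 17 − 3.13×2.7 = 8.54 V.
Since V_CE = 8.54 V > V_CE(sat) ≈ 0.2 V, the transistor is in the active region as assumed.

I_C ≈ 3.1 mA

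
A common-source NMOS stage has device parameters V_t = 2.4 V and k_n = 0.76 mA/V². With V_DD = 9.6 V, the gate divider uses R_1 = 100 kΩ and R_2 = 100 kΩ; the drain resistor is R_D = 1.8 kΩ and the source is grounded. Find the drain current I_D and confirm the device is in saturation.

I_D ≈ 2.2 mA

V_G = V_DD·R_2/(R_1+R_2) = 9.6×100/200 = 4.8 V. With the source grounded, V_GS = V_G = 4.8 V.
Assume saturation: I_D = (k_n/2)(V_GS − V_t)² = (0.76/2)×(4.8 − 2.4)² = 0.38×2.4² = 2.19 mA.
V_DS = V_DD − I_D·R_D = 9.6 − 2.19×1.8 = 5.66 V.
Saturation requires V_DS ≥ V_GS − V_t = 2.4 V; 5.66 ≥ 2.4 ✓.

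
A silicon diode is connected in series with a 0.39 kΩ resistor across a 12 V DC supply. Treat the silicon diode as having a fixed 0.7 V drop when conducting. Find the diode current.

KVL around the loop: 12 = V_D + I·R = 0.7 + I × 0.39 kΩ.
So I = (12 − 0.7) / 0.39 kΩ = 11.3 / 0.39 = 29 mA.

I ≈ 29 mA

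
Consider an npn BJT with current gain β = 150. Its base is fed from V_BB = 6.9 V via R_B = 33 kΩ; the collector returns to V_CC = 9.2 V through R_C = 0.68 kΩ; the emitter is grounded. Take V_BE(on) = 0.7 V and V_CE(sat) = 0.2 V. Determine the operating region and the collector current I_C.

Assume active: I_B = (6.9 − 0.7)/33 = 0.188 mA, giving I_C = β·I_B = 28.2 mA.
But then V_CE = 9.2 − 28.2×0.68 = -9.96 V < V_CE(sat) = 0.2 V — impossible in the active region.
So the transistor is saturated. With V_CE = 0.2 V, I_C = (V_CC − 0.2)/R_C = 9/0.68 = 13.2 mA.
Check: β·I_B = 28.2 mA > I_C = 13.2 mA, confirming saturation.

saturation; I_C ≈ 13 mA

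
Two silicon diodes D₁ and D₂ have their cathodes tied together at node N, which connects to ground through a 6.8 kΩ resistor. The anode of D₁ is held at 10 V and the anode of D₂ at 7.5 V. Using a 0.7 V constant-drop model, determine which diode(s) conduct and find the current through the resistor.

Assume both conduct. Then node N would need to be at both 10−0.7 = 9.3 V and 7.5−0.7 = 6.8 V, which is impossible.
Assume only D₁ conducts: V_N = 10 − 0.7 = 9.3 V, so I_R = 9.3/6.8 = 1.37 mA.
Check D₂: its anode-to-cathode voltage is 7.5 − 9.3 = -1.8 V < 0.7 V, so it is off. The assumption is consistent.

Only D₁ conducts; I_R ≈ 1.4 mA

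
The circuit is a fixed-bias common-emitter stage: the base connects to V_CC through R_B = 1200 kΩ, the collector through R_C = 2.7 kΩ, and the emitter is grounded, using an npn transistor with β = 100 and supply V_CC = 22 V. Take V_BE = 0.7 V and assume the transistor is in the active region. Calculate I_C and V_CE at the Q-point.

Base loop: V_CC = I_B·R_B + V_BE, so I_B = (22 − 0.7)/1200 kΩ = 0.0178 mA.
In the active region I_C = β·I_B = 100 × 0.0178 = 1.78 mA.
Collector loop: V_CE = V_CC − I_C·R_C = 22 − 1.78×2.7 = 17.2 V.
Since V_CE = 17.2 V > V_CE(sat) ≈ 0.2 V, the transistor is in the active region as assumed.

I_C ≈ 1.8 mA, V_CE ≈ 17 V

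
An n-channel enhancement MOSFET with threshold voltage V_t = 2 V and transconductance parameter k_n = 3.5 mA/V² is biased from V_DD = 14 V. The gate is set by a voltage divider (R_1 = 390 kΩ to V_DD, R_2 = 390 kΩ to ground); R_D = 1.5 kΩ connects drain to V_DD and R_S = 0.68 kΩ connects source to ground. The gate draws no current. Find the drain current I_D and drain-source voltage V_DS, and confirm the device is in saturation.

I_D ≈ 4.9 mA, V_DS ≈ 3.3 V

V_G = V_DD·R_2/(R_1+R_2) = 14×390/780 = 7 V.
Assume saturation: I_D = (k_n/2)(V_GS − V_t)² with V_GS = V_G − I_D·R_S = 7 − 0.68·I_D.
Substituting gives 0.809·I_D² − 12.9·I_D + 43.8 = 0, with roots I_D = 4.89 or 11 mA.
The root I_D = 11 mA gives V_GS = -0.513 V ≤ V_t, so take I_D = 4.89 mA.
Then V_GS = 3.67 V and V_DS = V_DD − I_D(R_D+R_S) = 14 − 4.89×2.18 = 3.33 V.
Saturation requires V_DS ≥ V_GS − V_t = 1.67 V; 3.33 ≥ 1.67 ✓.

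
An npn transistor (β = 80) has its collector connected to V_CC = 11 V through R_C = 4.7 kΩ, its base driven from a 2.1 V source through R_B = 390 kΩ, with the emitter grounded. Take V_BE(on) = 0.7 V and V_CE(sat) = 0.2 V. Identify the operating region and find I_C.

active; I_C ≈ 0.29 mA

Assume active. Base-emitter loop: I_B = (V_BB − V_BE)/R_B = (2.1 − 0.7)/390 = 0.00359 mA.
I_C = β·I_B = 80×0.00359 = 0.287 mA.
V_CE = V_CC − I_C·R_C = 11 − 0.287×4.7 = 9.65 V > V_CE(sat), so the active-region assumption holds.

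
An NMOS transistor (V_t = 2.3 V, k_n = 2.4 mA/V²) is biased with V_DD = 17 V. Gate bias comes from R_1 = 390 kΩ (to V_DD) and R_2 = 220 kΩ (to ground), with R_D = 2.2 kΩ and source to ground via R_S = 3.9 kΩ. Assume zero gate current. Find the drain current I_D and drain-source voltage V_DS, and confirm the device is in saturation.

I_D ≈ 0.78 mA, V_DS ≈ 12 V

V_G = V_DD·R_2/(R_1+R_2) = 17×220/610 = 6.13 V.
Assume saturation: I_D = (k_n/2)(V_GS − V_t)² with V_GS = V_G − I_D·R_S = 6.13 − 3.9·I_D.
Substituting gives 18.3·I_D² − 36.9·I_D + 17.6 = 0, with roots I_D = 0.776 or 1.24 mA.
The root I_D = 1.24 mA gives V_GS = 1.28 V ≤ V_t, so take I_D = 0.776 mA.
Then V_GS = 3.1 V and V_DS = V_DD − I_D(R_D+R_S) = 17 − 0.776×6.1 = 12.3 V.
Saturation requires V_DS ≥ V_GS − V_t = 0.804 V; 12.3 ≥ 0.804 ✓.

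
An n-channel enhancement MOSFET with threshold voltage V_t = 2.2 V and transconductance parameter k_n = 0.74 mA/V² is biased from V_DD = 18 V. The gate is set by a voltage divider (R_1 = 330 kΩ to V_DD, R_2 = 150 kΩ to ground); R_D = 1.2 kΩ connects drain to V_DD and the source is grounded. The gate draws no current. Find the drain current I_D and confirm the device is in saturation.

V_G = V_DD·R_2/(R_1+R_2) = 18×150/480 = 5.62 V. With the source grounded, V_GS = V_G = 5.62 V.
Assume saturation: I_D = (k_n/2)(V_GS − V_t)² = (0.74/2)×(5.62 − 2.2)² = 0.37×3.42² = 4.34 mA.
V_DS = V_DD − I_D·R_D = 18 − 4.34×1.2 = 12.8 V.
Saturation requires V_DS ≥ V_GS − V_t = 3.42 V; 12.8 ≥ 3.42 ✓.

I_D ≈ 4.3 mA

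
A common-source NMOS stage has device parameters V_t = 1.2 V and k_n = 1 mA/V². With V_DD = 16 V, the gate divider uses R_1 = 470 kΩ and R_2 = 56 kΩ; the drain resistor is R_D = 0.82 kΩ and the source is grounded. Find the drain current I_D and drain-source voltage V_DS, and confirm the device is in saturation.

V_G = V_DD·R_2/(R_1+R_2) = 16×56/526 = 1.7 V. With the source grounded, V_GS = V_G = 1.7 V.
Assume saturation: I_D = (k_n/2)(V_GS − V_t)² = (1/2)×(1.7 − 1.2)² = 0.5×0.503² = 0.127 mA.
V_DS = V_DD − I_D·R_D = 16 − 0.127×0.82 = 15.9 V.
Saturation requires V_DS ≥ V_GS − V_t = 0.503 V; 15.9 ≥ 0.503 ✓.

I_D ≈ 0.13 mA, V_DS ≈ 16 V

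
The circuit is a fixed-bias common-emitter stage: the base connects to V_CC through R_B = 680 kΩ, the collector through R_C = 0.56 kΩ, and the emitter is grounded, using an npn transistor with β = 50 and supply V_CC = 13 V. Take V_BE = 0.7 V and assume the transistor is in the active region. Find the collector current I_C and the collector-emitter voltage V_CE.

I_C ≈ 0.9 mA, V_CE ≈ 12 V

Base loop: V_CC = I_B·R_B + V_BE, so I_B = (13 − 0.7)/680 kΩ = 0.0181 mA.
In the active region I_C = β·I_B = 50 × 0.0181 = 0.904 mA.
Collector loop: V_CE = V_CC − I_C·R_C = 13 − 0.904×0.56 = 12.5 V.
Since V_CE = 12.5 V > V_CE(sat) ≈ 0.2 V, the transistor is in the active region as assumed.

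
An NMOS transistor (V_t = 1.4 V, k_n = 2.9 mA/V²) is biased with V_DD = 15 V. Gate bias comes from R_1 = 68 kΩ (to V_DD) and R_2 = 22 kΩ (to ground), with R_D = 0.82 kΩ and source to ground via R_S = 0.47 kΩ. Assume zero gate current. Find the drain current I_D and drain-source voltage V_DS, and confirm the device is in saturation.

V_G = V_DD·R_2/(R_1+R_2) = 15×22/90 = 3.67 V.
Assume saturation: I_D = (k_n/2)(V_GS − V_t)² with V_GS = V_G − I_D·R_S = 3.67 − 0.47·I_D.
Substituting gives 0.32·I_D² − 4.09·I_D + 7.45 = 0, with roots I_D = 2.2 or 10.6 mA.
The root I_D = 10.6 mA gives V_GS = -1.3 V ≤ V_t, so take I_D = 2.2 mA.
Then V_GS = 2.63 V and V_DS = V_DD − I_D(R_D+R_S) = 15 − 2.2×1.29 = 12.2 V.
Saturation requires V_DS ≥ V_GS − V_t = 1.23 V; 12.2 ≥ 1.23 ✓.

I_D ≈ 2.2 mA, V_DS ≈ 12 V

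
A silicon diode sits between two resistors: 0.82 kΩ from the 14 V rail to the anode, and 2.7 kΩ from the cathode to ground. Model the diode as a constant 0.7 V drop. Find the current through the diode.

The two resistors are in series with the diode, so KVL gives 14 = I·0.82 + 0.7 + I·2.7.
I = (14 − 0.7) / (0.82 + 2.7) kΩ = 13.3 / 3.52 = 3.78 mA.

I ≈ 3.8 mA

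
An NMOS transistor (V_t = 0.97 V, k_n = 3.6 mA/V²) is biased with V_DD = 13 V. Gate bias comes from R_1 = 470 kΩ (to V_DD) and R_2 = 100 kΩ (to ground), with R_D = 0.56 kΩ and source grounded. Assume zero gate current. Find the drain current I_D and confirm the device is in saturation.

V_G = V_DD·R_2/(R_1+R_2) = 13×100/570 = 2.28 V. With the source grounded, V_GS = V_G = 2.28 V.
Assume saturation: I_D = (k_n/2)(V_GS − V_t)² = (3.6/2)×(2.28 − 0.97)² = 1.8×1.31² = 3.09 mA.
V_DS = V_DD − I_D·R_D = 13 − 3.09×0.56 = 11.3 V.
Saturation requires V_DS ≥ V_GS − V_t = 1.31 V; 11.3 ≥ 1.31 ✓.

I_D ≈ 3.1 mA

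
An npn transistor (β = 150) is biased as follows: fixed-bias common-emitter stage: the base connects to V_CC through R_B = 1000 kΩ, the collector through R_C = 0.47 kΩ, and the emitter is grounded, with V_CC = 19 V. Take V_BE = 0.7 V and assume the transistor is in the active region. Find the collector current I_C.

I_C ≈ 2.7 mA

Base loop: V_CC = I_B·R_B + V_BE, so I_B = (19 − 0.7)/1000 kΩ = 0.0183 mA.
In the active region I_C = β·I_B = 150 × 0.0183 = 2.75 mA.
Collector loop: V_CE = V_CC − I_C·R_C = 19 − 2.75×0.47 = 17.7 V.
Since V_CE = 17.7 V > V_CE(sat) ≈ 0.2 V, the transistor is in the active region as assumed.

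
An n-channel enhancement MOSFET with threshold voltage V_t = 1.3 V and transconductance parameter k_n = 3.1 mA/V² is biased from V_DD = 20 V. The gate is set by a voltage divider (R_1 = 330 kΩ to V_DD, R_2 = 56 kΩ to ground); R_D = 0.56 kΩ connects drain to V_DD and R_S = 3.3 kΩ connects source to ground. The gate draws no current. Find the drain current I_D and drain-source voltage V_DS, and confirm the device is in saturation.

V_G = V_DD·R_2/(R_1+R_2) = 20×56/386 = 2.9 V.
Assume saturation: I_D = (k_n/2)(V_GS − V_t)² with V_GS = V_G − I_D·R_S = 2.9 − 3.3·I_D.
Substituting gives 16.9·I_D² − 17.4·I_D + 3.98 = 0, with roots I_D = 0.343 or 0.687 mA.
The root I_D = 0.687 mA gives V_GS = 0.634 V ≤ V_t, so take I_D = 0.343 mA.
Then V_GS = 1.77 V and V_DS = V_DD − I_D(R_D+R_S) = 20 − 0.343×3.86 = 18.7 V.
Saturation requires V_DS ≥ V_GS − V_t = 0.47 V; 18.7 ≥ 0.47 ✓.

I_D ≈ 0.34 mA, V_DS ≈ 19 V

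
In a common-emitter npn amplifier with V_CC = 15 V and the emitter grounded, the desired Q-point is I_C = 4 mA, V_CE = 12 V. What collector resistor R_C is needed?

R_C ≈ 0.75 kΩ

Collector loop: V_CC = I_C·R_C + V_CE.
R_C = (V_CC − V_CE)/I_C = (15 − 12)/4 = 0.75 kΩ.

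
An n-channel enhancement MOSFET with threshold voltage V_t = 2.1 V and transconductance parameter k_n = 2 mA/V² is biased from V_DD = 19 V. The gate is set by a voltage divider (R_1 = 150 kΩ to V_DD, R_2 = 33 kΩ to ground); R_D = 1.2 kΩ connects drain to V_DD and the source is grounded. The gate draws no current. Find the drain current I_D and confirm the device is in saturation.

I_D ≈ 1.8 mA

V_G = V_DD·R_2/(R_1+R_2) = 19×33/183 = 3.43 V. With the source grounded, V_GS = V_G = 3.43 V.
Assume saturation: I_D = (k_n/2)(V_GS − V_t)² = (2/2)×(3.43 − 2.1)² = 1×1.33² = 1.76 mA.
V_DS = V_DD − I_D·R_D = 19 − 1.76×1.2 = 16.9 V.
Saturation requires V_DS ≥ V_GS − V_t = 1.33 V; 16.9 ≥ 1.33 ✓.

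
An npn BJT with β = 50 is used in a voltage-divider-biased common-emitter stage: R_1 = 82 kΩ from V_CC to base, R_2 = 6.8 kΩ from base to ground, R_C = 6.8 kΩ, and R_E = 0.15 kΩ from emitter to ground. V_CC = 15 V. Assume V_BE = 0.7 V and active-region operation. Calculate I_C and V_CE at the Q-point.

Thevenize the base divider: V_Th = V_CC·R_2/(R_1+R_2) = 15×6.8/88.8 = 1.15 V, R_Th = R_1‖R_2 = 6.28 kΩ.
Base-emitter loop: V_Th = I_B·R_Th + V_BE + (β+1)I_B·R_E, so I_B = (1.15 − 0.7) / (6.28 + 51×0.15) = 0.0322 mA.
I_C = β·I_B = 50×0.0322 = 1.61 mA, and I_E = (β+1)I_B = 1.64 mA.
V_CE = V_CC − I_C·R_C − I_E·R_E = 15 − 1.61×6.8 − 1.64×0.15 = 3.8 V.
V_CE = 3.8 V > 0.2 V confirms active-region operation.

I_C ≈ 1.6 mA, V_CE ≈ 3.8 V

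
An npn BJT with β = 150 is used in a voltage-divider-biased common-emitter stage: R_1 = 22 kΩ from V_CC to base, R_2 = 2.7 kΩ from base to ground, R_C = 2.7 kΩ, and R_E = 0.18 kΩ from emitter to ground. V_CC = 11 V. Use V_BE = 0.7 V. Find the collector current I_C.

Thevenize the base divider: V_Th = V_CC·R_2/(R_1+R_2) = 11×2.7/24.7 = 1.2 V, R_Th = R_1‖R_2 = 2.4 kΩ.
Base-emitter loop: V_Th = I_B·R_Th + V_BE + (β+1)I_B·R_E, so I_B = (1.2 − 0.7) / (2.4 + 151×0.18) = 0.017 mA.
I_C = β·I_B = 150×0.017 = 2.55 mA, and I_E = (β+1)I_B = 2.56 mA.
V_CE = V_CC − I_C·R_C − I_E·R_E = 11 − 2.55×2.7 − 2.56×0.18 = 3.66 V.
V_CE = 3.66 V > 0.2 V confirms active-region operation.

I_C ≈ 2.5 mA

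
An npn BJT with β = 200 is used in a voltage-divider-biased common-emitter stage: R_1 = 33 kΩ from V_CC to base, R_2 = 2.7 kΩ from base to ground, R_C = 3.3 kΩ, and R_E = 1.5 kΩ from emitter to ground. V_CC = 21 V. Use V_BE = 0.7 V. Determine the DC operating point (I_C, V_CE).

Thevenize the base divider: V_Th = V_CC·R_2/(R_1+R_2) = 21×2.7/35.7 = 1.59 V, R_Th = R_1‖R_2 = 2.5 kΩ.
Base-emitter loop: V_Th = I_B·R_Th + V_BE + (β+1)I_B·R_E, so I_B = (1.59 − 0.7) / (2.5 + 201×1.5) = 0.00292 mA.
I_C = β·I_B = 200×0.00292 = 0.584 mA, and I_E = (β+1)I_B = 0.587 mA.
V_CE = V_CC − I_C·R_C − I_E·R_E = 21 − 0.584×3.3 − 0.587×1.5 = 18.2 V.
V_CE = 18.2 V > 0.2 V confirms active-region operation.

I_C ≈ 0.58 mA, V_CE ≈ 18 V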